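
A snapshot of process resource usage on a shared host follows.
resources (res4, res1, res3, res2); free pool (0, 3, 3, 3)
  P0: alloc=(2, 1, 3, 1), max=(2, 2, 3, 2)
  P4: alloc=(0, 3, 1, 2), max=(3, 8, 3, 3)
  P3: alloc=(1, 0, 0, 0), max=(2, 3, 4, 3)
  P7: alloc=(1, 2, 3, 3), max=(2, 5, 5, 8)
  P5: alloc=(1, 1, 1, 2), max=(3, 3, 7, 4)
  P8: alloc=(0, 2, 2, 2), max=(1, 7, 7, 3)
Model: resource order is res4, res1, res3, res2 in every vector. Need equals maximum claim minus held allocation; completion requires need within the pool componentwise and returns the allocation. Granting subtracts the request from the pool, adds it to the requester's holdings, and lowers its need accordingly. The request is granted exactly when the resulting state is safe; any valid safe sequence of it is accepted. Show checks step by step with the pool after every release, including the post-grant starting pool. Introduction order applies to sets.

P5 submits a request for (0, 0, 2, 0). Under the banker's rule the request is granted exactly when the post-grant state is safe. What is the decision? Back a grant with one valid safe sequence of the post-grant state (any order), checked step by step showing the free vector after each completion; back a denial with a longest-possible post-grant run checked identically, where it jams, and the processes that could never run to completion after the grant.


GRANT. The post-grant state is safe; one safe sequence: P0, P5, P4, P7, P3, P8.
Key observation: the transfer keeps a workable pool ((0, 3, 1, 3)); P0 starts the safe sequence.
Check on the post-grant state, step by step:
  pool = (0, 3, 1, 3)
  P0 needs (0, 1, 0, 1) <= (0, 3, 1, 3) -> finishes; pool += (2, 1, 3, 1) = (2, 4, 4, 4)
  P5 needs (2, 2, 4, 2) <= (2, 4, 4, 4) -> finishes; pool += (1, 1, 3, 2) = (3, 5, 7, 6)
  P4 needs (3, 5, 2, 1) <= (3, 5, 7, 6) -> finishes; pool += (0, 3, 1, 2) = (3, 8, 8, 8)
  P7 needs (1, 3, 2, 5) <= (3, 8, 8, 8) -> finishes; pool += (1, 2, 3, 3) = (4, 10, 11, 11)
  P3 needs (1, 3, 4, 3) <= (4, 10, 11, 11) -> finishes; pool += (1, 0, 0, 0) = (5, 10, 11, 11)
  P8 needs (1, 5, 5, 1) <= (5, 10, 11, 11) -> finishes; pool += (0, 2, 2, 2) = (5, 12, 13, 13)


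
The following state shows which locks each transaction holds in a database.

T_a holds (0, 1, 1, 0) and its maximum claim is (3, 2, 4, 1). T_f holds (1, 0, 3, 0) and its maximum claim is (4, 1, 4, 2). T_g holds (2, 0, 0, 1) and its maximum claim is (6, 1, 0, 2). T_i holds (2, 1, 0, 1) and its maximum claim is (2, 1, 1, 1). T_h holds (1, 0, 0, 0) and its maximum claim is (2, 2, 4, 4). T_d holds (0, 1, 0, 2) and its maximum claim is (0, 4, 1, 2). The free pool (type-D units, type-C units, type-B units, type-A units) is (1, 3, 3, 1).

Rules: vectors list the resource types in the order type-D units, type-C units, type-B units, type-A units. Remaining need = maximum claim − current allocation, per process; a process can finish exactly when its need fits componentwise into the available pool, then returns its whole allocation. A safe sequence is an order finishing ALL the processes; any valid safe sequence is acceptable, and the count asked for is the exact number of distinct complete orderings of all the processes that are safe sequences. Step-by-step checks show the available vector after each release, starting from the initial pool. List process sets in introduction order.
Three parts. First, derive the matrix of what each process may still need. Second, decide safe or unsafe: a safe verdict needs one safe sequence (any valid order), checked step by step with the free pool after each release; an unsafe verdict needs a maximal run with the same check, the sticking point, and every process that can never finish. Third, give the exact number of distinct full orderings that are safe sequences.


(1) Outstanding need per process (order type-D units, type-C units, type-B units, type-A units):
  T_a: (3, 1, 3, 1)
  T_f: (3, 1, 1, 2)
  T_g: (4, 1, 0, 1)
  T_i: (0, 0, 1, 0)
  T_h: (1, 2, 4, 4)
  T_d: (0, 3, 1, 0)
(2) The state is SAFE; one workable sequence: T_d, T_i, T_f, T_a, T_h, T_g.
Key observation: T_d is the earliest step where a requested resource binds exactly: need (0, 3, 1, 0), pool (1, 3, 3, 1) at its turn.
Check, step by step:
  pool = (1, 3, 3, 1)
  T_d needs (0, 3, 1, 0) <= (1, 3, 3, 1) -> finishes; pool += (0, 1, 0, 2) = (1, 4, 3, 3)
  T_i needs (0, 0, 1, 0) <= (1, 4, 3, 3) -> finishes; pool += (2, 1, 0, 1) = (3, 5, 3, 4)
  T_f needs (3, 1, 1, 2) <= (3, 5, 3, 4) -> finishes; pool += (1, 0, 3, 0) = (4, 5, 6, 4)
  T_a needs (3, 1, 3, 1) <= (4, 5, 6, 4) -> finishes; pool += (0, 1, 1, 0) = (4, 6, 7, 4)
  T_h needs (1, 2, 4, 4) <= (4, 6, 7, 4) -> finishes; pool += (1, 0, 0, 0) = (5, 6, 7, 4)
  T_g needs (4, 1, 0, 1) <= (5, 6, 7, 4) -> finishes; pool += (2, 0, 0, 1) = (7, 6, 7, 5)
(3) The exact count: 39 of the possible complete orderings are safe sequences.


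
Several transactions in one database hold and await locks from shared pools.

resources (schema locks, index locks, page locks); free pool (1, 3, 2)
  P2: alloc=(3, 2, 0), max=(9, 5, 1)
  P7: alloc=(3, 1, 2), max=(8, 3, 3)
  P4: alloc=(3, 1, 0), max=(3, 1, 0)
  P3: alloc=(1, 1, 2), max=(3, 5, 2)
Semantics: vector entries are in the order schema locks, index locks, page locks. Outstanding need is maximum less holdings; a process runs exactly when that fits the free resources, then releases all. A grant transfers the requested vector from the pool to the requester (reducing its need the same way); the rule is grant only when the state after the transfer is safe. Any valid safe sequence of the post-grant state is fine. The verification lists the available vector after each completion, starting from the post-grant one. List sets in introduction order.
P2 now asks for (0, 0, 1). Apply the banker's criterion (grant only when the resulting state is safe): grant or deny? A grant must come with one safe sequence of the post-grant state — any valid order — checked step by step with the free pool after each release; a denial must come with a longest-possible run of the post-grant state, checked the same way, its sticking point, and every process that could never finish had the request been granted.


GRANT: granting preserves safety; a valid post-grant sequence is P4, P3, P7, P2.
Key observation: after the grant the pool drops to (1, 3, 1), which still lets P4 finish first and unwind the rest.
Step-by-step check of the post-grant state:
  pool = (1, 3, 1)
  run P4 (needs (0, 0, 0), free (1, 3, 1)); after release of (3, 1, 0) the pool is (4, 4, 1)
  run P3 (needs (2, 4, 0), free (4, 4, 1)); after release of (1, 1, 2) the pool is (5, 5, 3)
  run P7 (needs (5, 2, 1), free (5, 5, 3)); after release of (3, 1, 2) the pool is (8, 6, 5)
  run P2 (needs (6, 3, 0), free (8, 6, 5)); after release of (3, 2, 1) the pool is (11, 8, 6)


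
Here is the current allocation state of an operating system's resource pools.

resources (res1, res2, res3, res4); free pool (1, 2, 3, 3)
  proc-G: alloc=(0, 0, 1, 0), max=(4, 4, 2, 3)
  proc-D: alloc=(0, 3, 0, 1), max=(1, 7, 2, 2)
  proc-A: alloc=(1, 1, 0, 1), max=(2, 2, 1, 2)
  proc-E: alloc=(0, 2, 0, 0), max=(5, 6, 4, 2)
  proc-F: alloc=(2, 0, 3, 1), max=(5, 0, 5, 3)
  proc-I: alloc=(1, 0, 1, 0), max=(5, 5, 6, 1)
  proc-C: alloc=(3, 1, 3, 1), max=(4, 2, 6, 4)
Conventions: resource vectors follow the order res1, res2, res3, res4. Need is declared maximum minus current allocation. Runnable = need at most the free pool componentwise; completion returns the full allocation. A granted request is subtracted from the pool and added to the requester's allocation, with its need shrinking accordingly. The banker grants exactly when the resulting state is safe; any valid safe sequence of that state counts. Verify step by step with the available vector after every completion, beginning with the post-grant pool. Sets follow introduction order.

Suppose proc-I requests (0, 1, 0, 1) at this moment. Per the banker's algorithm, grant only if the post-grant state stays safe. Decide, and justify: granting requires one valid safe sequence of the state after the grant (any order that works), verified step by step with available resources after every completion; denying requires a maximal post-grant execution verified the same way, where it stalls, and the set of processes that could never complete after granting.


DENY: after the grant no complete ordering would exist.
Key observation: res2 is the bottleneck — with proc-A, proc-C, proc-F done the pool holds (7, 3, 9, 5), short of every remaining need.
Pretend the grant happened; the run proc-A, proc-C, proc-F goes as far as possible. Check, step by step:
  pool = (1, 1, 3, 2)
  proc-A needs (1, 1, 1, 1) <= (1, 1, 3, 2) -> finishes; pool += (1, 1, 0, 1) = (2, 2, 3, 3)
  proc-C needs (1, 1, 3, 3) <= (2, 2, 3, 3) -> finishes; pool += (3, 1, 3, 1) = (5, 3, 6, 4)
  proc-F needs (3, 0, 2, 2) <= (5, 3, 6, 4) -> finishes; pool += (2, 0, 3, 1) = (7, 3, 9, 5)
  proc-G cannot run: need (4, 4, 1, 3) vs free (7, 3, 9, 5) (insufficient res2)
  proc-D cannot run: need (1, 4, 2, 1) vs free (7, 3, 9, 5) (insufficient res2)
  proc-E cannot run: need (5, 4, 4, 2) vs free (7, 3, 9, 5) (insufficient res2)
  proc-I cannot run: need (4, 4, 5, 0) vs free (7, 3, 9, 5) (insufficient res2)
Processes that could never finish after the grant: proc-G, proc-D, proc-E and proc-I.


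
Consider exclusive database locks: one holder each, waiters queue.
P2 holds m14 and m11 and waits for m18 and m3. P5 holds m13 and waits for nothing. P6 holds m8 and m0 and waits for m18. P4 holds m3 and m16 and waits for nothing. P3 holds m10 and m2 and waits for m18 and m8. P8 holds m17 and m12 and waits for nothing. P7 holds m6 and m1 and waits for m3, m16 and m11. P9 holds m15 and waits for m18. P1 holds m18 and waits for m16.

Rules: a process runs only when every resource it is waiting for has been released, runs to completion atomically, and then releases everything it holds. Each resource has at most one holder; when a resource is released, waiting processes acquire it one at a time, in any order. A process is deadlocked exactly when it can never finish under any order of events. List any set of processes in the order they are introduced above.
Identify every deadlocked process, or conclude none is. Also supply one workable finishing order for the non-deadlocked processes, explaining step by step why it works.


No process is deadlocked.
Key observation: although several processes wait, no cycle exists — each chain bottoms out at a free runner.
A valid finishing order for the others: P8, P5, P4, P1, P6, P2, P7, P9, P3.
Step-by-step check:
  run P8 (it waits on nothing); releases m17 and m12
  run P5 (it waits on nothing); releases m13
  run P4 (it waits on nothing); releases m3 and m16
  P1: everything it awaited (m16) is free; runs, freeing m18
  P6: everything it awaited (m18) is free; runs, freeing m8 and m0
  P2: everything it awaited (m18 and m3) is free; runs, freeing m14 and m11
  P7: everything it awaited (m3, m16 and m11) is free; runs, freeing m6 and m1
  P9: everything it awaited (m18) is free; runs, freeing m15
  P3: everything it awaited (m18 and m8) is free; runs, freeing m10 and m2


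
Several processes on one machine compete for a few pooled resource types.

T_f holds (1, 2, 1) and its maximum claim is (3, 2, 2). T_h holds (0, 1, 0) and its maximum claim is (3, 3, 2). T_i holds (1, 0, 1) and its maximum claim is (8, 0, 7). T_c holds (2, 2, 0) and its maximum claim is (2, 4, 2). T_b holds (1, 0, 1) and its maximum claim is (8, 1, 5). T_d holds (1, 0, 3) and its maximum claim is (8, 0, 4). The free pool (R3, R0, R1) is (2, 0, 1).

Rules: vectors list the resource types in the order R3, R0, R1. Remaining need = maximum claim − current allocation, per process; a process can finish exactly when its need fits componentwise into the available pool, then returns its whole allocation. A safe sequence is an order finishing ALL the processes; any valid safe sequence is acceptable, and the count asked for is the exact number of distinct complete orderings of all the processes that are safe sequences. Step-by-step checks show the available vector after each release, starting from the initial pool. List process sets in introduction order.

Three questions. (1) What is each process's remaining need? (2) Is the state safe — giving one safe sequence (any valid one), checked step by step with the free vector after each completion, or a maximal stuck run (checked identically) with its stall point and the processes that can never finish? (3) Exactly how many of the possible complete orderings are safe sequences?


(1) Remaining need (order R3, R0, R1):
  T_f: (2, 0, 1)
  T_h: (3, 2, 2)
  T_i: (7, 0, 6)
  T_c: (0, 2, 2)
  T_b: (7, 1, 4)
  T_d: (7, 0, 1)
(2) UNSAFE.
Key observation: even finishing T_f, T_h, T_c leaves just (5, 5, 2) free — too little R3 for any of the remaining processes.
A maximal execution: T_f, T_h, T_c — then nothing else fits. Step-by-step check:
  pool = (2, 0, 1)
  T_f needs (2, 0, 1) <= (2, 0, 1) -> finishes; pool += (1, 2, 1) = (3, 2, 2)
  T_h needs (3, 2, 2) <= (3, 2, 2) -> finishes; pool += (0, 1, 0) = (3, 3, 2)
  T_c needs (0, 2, 2) <= (3, 3, 2) -> finishes; pool += (2, 2, 0) = (5, 5, 2)
  blocked: T_i wants (7, 0, 6), pool (5, 5, 2) — not enough R3 and R1
  blocked: T_b wants (7, 1, 4), pool (5, 5, 2) — not enough R3 and R1
  blocked: T_d wants (7, 0, 1), pool (5, 5, 2) — not enough R3
Permanently blocked: T_i, T_b and T_d.
(3) Precisely 0 of the possible complete orderings are safe sequences.


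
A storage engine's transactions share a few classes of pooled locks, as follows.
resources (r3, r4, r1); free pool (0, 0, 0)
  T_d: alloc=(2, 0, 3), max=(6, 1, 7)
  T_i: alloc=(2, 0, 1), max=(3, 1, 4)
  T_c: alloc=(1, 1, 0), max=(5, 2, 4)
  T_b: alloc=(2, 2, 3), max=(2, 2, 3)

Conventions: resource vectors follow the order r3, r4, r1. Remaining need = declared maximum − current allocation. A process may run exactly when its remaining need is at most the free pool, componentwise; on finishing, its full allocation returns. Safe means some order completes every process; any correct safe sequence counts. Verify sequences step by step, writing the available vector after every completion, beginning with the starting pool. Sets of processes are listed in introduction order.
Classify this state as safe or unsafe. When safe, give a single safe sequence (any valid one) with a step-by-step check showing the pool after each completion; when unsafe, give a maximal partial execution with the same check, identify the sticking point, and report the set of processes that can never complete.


SAFE, for example via the order T_b, T_i, T_d, T_c.
Key observation: the order's first zero-slack moment is T_i ((1, 1, 3) needed, (2, 2, 3) free — a requested resource with nothing to spare).
Walking it through:
  pool = (0, 0, 0)
  T_b needs (0, 0, 0) <= (0, 0, 0) -> finishes; pool += (2, 2, 3) = (2, 2, 3)
  T_i needs (1, 1, 3) <= (2, 2, 3) -> finishes; pool += (2, 0, 1) = (4, 2, 4)
  T_d needs (4, 1, 4) <= (4, 2, 4) -> finishes; pool += (2, 0, 3) = (6, 2, 7)
  T_c needs (4, 1, 4) <= (6, 2, 7) -> finishes; pool += (1, 1, 0) = (7, 3, 7)


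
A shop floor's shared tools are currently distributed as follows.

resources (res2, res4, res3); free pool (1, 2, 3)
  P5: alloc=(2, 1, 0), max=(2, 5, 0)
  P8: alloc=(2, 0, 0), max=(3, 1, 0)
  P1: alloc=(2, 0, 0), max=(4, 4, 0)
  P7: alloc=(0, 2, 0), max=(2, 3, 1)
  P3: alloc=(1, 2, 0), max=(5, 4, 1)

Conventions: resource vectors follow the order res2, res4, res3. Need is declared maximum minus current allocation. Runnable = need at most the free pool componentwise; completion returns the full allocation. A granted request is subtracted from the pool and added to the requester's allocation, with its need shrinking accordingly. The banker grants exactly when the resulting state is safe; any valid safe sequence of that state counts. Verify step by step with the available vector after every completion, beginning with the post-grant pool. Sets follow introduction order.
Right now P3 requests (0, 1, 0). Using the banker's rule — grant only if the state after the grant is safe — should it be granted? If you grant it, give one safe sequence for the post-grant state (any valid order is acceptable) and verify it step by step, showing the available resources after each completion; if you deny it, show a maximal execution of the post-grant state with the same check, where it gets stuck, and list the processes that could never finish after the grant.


DENY. Granting would leave the state unsafe.
Key observation: after P8, P7 the pool peaks at (3, 3, 3), and each blocked process is short somewhere: P5 on res4; P1 on res4; P3 on res2.
Pretend the grant happened; the run P8, P7 goes as far as possible. Walking it through:
  pool = (1, 1, 3)
  run P8 (needs (1, 1, 0), free (1, 1, 3)); after release of (2, 0, 0) the pool is (3, 1, 3)
  run P7 (needs (2, 1, 1), free (3, 1, 3)); after release of (0, 2, 0) the pool is (3, 3, 3)
  blocked: P5 wants (0, 4, 0), pool (3, 3, 3) — not enough res4
  blocked: P1 wants (2, 4, 0), pool (3, 3, 3) — not enough res4
  blocked: P3 wants (4, 1, 1), pool (3, 3, 3) — not enough res2
Processes that could never finish after the grant: P5, P1 and P3.


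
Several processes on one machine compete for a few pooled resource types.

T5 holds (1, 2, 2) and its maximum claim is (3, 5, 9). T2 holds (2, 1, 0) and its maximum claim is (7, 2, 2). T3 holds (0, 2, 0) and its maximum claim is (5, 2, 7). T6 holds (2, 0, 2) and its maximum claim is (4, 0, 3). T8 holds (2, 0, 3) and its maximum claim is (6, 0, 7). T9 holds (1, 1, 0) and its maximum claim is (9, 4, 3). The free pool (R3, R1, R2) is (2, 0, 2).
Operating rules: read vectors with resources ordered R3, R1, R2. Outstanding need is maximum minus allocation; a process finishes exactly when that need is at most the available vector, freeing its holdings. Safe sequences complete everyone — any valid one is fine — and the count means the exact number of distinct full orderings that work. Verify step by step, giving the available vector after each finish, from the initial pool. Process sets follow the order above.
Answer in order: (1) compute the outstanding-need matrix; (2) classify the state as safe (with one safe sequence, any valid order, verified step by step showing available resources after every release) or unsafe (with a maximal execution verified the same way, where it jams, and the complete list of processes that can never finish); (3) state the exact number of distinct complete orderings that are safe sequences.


(1) Remaining need (order R3, R1, R2):
  T5: (2, 3, 7)
  T2: (5, 1, 2)
  T3: (5, 0, 7)
  T6: (2, 0, 1)
  T8: (4, 0, 4)
  T9: (8, 3, 3)
(2) SAFE — a valid safe sequence is T6, T8, T3, T2, T9, T5.
Key observation: the order's first zero-slack moment is T6 ((2, 0, 1) needed, (2, 0, 2) free — a requested resource with nothing to spare).
Step-by-step check:
  pool = (2, 0, 2)
  run T6 (needs (2, 0, 1), free (2, 0, 2)); after release of (2, 0, 2) the pool is (4, 0, 4)
  run T8 (needs (4, 0, 4), free (4, 0, 4)); after release of (2, 0, 3) the pool is (6, 0, 7)
  run T3 (needs (5, 0, 7), free (6, 0, 7)); after release of (0, 2, 0) the pool is (6, 2, 7)
  run T2 (needs (5, 1, 2), free (6, 2, 7)); after release of (2, 1, 0) the pool is (8, 3, 7)
  run T9 (needs (8, 3, 3), free (8, 3, 7)); after release of (1, 1, 0) the pool is (9, 4, 7)
  run T5 (needs (2, 3, 7), free (9, 4, 7)); after release of (1, 2, 2) the pool is (10, 6, 9)
(3) The exact count: 2 of the possible complete orderings are safe sequences.


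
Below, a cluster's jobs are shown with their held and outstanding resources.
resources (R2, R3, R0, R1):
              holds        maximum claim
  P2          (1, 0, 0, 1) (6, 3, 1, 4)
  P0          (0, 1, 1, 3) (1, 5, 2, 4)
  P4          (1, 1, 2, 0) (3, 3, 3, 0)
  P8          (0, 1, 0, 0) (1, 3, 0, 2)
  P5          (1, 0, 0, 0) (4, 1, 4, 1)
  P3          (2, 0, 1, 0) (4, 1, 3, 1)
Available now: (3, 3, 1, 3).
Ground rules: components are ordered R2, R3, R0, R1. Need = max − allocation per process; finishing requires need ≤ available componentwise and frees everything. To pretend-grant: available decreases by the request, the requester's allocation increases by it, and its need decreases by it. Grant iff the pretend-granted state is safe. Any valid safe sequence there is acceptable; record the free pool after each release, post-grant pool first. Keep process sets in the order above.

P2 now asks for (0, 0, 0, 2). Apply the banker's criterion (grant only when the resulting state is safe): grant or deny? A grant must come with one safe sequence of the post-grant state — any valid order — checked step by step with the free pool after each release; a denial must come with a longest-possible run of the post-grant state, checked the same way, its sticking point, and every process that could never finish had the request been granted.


GRANT. The post-grant state is safe; one safe sequence: P4, P0, P5, P8, P2, P3.
Key observation: after the grant the pool drops to (3, 3, 1, 1), which still lets P4 finish first and unwind the rest.
Step-by-step check of the post-grant state:
  pool = (3, 3, 1, 1)
  P4 needs (2, 2, 1, 0) <= (3, 3, 1, 1) -> finishes; pool += (1, 1, 2, 0) = (4, 4, 3, 1)
  P0 needs (1, 4, 1, 1) <= (4, 4, 3, 1) -> finishes; pool += (0, 1, 1, 3) = (4, 5, 4, 4)
  P5 needs (3, 1, 4, 1) <= (4, 5, 4, 4) -> finishes; pool += (1, 0, 0, 0) = (5, 5, 4, 4)
  P8 needs (1, 2, 0, 2) <= (5, 5, 4, 4) -> finishes; pool += (0, 1, 0, 0) = (5, 6, 4, 4)
  P2 needs (5, 3, 1, 1) <= (5, 6, 4, 4) -> finishes; pool += (1, 0, 0, 3) = (6, 6, 4, 7)
  P3 needs (2, 1, 2, 1) <= (6, 6, 4, 7) -> finishes; pool += (2, 0, 1, 0) = (8, 6, 5, 7)


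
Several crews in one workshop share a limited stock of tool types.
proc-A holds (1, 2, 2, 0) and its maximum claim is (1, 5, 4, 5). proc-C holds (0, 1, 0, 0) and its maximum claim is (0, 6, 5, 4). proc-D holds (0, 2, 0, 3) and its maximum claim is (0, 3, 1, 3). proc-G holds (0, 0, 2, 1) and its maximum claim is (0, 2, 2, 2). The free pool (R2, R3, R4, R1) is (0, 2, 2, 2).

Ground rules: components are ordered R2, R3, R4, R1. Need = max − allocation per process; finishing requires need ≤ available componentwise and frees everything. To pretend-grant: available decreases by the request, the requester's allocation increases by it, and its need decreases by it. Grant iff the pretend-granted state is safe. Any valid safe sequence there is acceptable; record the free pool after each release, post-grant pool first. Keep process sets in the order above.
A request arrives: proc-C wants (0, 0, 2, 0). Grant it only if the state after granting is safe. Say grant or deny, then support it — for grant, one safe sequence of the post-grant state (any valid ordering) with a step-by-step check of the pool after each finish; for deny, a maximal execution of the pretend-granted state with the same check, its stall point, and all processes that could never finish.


GRANT: granting preserves safety; a valid post-grant sequence is proc-G, proc-D, proc-A, proc-C.
Key observation: even at the reduced pool (0, 2, 0, 2), proc-G fits immediately, so safety survives the grant.
Verifying the post-grant state step by step:
  pool = (0, 2, 0, 2)
  run proc-G (needs (0, 2, 0, 1), free (0, 2, 0, 2)); after release of (0, 0, 2, 1) the pool is (0, 2, 2, 3)
  run proc-D (needs (0, 1, 1, 0), free (0, 2, 2, 3)); after release of (0, 2, 0, 3) the pool is (0, 4, 2, 6)
  run proc-A (needs (0, 3, 2, 5), free (0, 4, 2, 6)); after release of (1, 2, 2, 0) the pool is (1, 6, 4, 6)
  run proc-C (needs (0, 5, 3, 4), free (1, 6, 4, 6)); after release of (0, 1, 2, 0) the pool is (1, 7, 6, 6)


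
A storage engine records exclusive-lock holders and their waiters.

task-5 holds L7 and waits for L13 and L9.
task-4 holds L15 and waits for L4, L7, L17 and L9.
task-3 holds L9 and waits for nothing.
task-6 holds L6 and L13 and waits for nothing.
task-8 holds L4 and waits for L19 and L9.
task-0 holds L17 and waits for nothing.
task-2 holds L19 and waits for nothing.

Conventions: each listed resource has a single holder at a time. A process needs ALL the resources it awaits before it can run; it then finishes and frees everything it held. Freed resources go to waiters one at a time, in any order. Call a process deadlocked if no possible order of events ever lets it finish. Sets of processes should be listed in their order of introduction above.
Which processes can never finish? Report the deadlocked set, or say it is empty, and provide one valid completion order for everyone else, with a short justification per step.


No process is deadlocked.
Key observation: the wait relation is loop-free; peeling off processes with no waits unwinds the whole state.
The rest can finish in the order task-6, task-3, task-5, task-0, task-2, task-8, task-4.
Verifying each step:
  task-6: no waits; runs immediately, freeing L6 and L13
  task-3: no waits; runs immediately, freeing L9
  task-5 waits on L13 and L9 — all released -> runs and releases L7
  task-0: no waits; runs immediately, freeing L17
  task-2: no waits; runs immediately, freeing L19
  task-8 waits on L19 and L9 — all released -> runs and releases L4
  task-4 waits on L4, L7, L17 and L9 — all released -> runs and releases L15


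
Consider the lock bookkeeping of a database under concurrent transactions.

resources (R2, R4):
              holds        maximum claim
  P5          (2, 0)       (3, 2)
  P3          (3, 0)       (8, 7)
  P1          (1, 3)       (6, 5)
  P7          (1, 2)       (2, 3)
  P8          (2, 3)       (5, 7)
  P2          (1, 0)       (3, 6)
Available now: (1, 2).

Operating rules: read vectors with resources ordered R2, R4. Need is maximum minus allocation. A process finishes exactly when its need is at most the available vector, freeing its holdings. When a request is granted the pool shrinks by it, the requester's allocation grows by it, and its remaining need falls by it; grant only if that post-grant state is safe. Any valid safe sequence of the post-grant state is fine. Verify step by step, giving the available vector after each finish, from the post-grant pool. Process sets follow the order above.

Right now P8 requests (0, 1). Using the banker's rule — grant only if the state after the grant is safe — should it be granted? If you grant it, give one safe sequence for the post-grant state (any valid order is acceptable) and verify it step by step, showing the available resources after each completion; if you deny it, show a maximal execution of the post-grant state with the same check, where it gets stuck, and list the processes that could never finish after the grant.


GRANT: granting preserves safety; a valid post-grant sequence is P7, P5, P8, P3, P2, P1.
Key observation: with (1, 1) left after the transfer, P7 can run at once — the state stays safe.
Check on the post-grant state, step by step:
  pool = (1, 1)
  P7 needs (1, 1) <= (1, 1) -> finishes; pool += (1, 2) = (2, 3)
  P5 needs (1, 2) <= (2, 3) -> finishes; pool += (2, 0) = (4, 3)
  P8 needs (3, 3) <= (4, 3) -> finishes; pool += (2, 4) = (6, 7)
  P3 needs (5, 7) <= (6, 7) -> finishes; pool += (3, 0) = (9, 7)
  P2 needs (2, 6) <= (9, 7) -> finishes; pool += (1, 0) = (10, 7)
  P1 needs (5, 2) <= (10, 7) -> finishes; pool += (1, 3) = (11, 10)


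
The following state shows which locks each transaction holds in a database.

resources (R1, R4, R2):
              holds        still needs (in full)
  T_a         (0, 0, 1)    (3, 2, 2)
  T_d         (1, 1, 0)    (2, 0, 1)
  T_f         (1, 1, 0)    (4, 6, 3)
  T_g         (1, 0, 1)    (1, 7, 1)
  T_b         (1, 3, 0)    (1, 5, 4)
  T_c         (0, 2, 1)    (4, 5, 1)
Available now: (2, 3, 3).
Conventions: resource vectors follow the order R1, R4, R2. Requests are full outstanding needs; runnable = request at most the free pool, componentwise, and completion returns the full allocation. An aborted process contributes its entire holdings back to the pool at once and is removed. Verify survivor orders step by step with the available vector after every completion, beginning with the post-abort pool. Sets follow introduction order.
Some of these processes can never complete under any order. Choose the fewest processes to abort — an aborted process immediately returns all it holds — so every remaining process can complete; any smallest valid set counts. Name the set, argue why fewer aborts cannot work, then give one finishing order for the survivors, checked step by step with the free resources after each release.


Abort T_f.
Key observation: the deadlocked T_b becomes finishable only because T_f released (1, 1, 0); it completes at step 3 below.
Minimality: the empty abort set fails — the state is deadlocked as it stands.
One survivor order: T_d, T_a, T_b, T_g, T_c. Check, step by step (post-abort pool first):
  pool = (3, 4, 3)
  run T_d (needs (2, 0, 1), free (3, 4, 3)); after release of (1, 1, 0) the pool is (4, 5, 3)
  run T_a (needs (3, 2, 2), free (4, 5, 3)); after release of (0, 0, 1) the pool is (4, 5, 4)
  run T_b (needs (1, 5, 4), free (4, 5, 4)); after release of (1, 3, 0) the pool is (5, 8, 4)
  run T_g (needs (1, 7, 1), free (5, 8, 4)); after release of (1, 0, 1) the pool is (6, 8, 5)
  run T_c (needs (4, 5, 1), free (6, 8, 5)); after release of (0, 2, 1) the pool is (6, 10, 6)


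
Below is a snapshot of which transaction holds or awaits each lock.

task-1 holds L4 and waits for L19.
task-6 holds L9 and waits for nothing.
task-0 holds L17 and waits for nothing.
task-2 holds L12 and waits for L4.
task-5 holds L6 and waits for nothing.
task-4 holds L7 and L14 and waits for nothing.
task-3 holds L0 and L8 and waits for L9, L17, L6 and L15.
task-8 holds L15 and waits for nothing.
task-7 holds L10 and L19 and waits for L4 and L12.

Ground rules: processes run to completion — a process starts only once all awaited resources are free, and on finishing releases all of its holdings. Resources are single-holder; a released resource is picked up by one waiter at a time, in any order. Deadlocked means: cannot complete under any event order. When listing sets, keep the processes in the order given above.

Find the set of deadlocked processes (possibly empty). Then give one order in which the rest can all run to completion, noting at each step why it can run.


Deadlocked set: task-1, task-2 and task-7.
Key observation: task-1 -> task-7 -> task-1 is a circular wait — nothing in it can go first; task-2 is caught in further circular waits.
The rest can finish in the order task-5, task-6, task-0, task-8, task-3, task-4.
Check, step by step:
  task-5 waits on nothing -> runs at once and releases L6
  task-6 waits on nothing -> runs at once and releases L9
  task-0 waits on nothing -> runs at once and releases L17
  task-8 waits on nothing -> runs at once and releases L15
  task-3: everything it awaited (L9, L17, L6 and L15) is free; runs, freeing L0 and L8
  task-4 waits on nothing -> runs at once and releases L7 and L14


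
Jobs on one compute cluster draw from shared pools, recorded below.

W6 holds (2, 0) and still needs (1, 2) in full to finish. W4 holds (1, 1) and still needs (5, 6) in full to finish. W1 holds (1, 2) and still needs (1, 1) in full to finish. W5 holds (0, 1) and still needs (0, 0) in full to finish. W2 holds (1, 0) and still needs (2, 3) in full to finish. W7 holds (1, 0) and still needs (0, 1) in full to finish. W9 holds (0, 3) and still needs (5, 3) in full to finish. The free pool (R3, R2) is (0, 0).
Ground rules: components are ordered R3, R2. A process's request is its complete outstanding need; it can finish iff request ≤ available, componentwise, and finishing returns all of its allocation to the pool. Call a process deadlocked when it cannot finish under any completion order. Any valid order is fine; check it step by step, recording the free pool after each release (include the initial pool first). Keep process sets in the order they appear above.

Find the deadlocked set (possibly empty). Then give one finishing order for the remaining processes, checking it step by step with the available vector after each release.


The deadlocked set is empty.
Key observation: no deadlock: W5 fits now, and the freed resources carry the rest through.
A valid finishing order for the others: W5, W7, W1, W2, W6, W9, W4. Walking it through:
  pool = (0, 0)
  W5 needs (0, 0) <= (0, 0) -> finishes; pool += (0, 1) = (0, 1)
  W7 needs (0, 1) <= (0, 1) -> finishes; pool += (1, 0) = (1, 1)
  W1 needs (1, 1) <= (1, 1) -> finishes; pool += (1, 2) = (2, 3)
  W2 needs (2, 3) <= (2, 3) -> finishes; pool += (1, 0) = (3, 3)
  W6 needs (1, 2) <= (3, 3) -> finishes; pool += (2, 0) = (5, 3)
  W9 needs (5, 3) <= (5, 3) -> finishes; pool += (0, 3) = (5, 6)
  W4 needs (5, 6) <= (5, 6) -> finishes; pool += (1, 1) = (6, 7)


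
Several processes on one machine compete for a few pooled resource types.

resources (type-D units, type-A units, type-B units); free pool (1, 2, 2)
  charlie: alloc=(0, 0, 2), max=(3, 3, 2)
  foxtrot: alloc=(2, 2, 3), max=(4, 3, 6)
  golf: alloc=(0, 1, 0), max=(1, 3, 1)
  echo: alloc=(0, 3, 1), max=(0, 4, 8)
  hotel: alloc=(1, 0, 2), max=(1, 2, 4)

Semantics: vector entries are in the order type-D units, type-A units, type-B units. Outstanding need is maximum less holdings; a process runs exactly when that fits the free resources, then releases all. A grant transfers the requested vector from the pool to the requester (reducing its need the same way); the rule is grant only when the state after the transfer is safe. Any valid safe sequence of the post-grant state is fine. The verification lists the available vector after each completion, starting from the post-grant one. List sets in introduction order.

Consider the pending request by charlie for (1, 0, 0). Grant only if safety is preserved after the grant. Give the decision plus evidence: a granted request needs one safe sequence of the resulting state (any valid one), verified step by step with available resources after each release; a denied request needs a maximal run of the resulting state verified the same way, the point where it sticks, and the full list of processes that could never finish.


DENY. Granting would leave the state unsafe.
Key observation: after hotel, golf the pool peaks at (1, 3, 4), and each blocked process is short somewhere: charlie on type-D units; foxtrot on type-D units; echo on type-B units.
After a pretend grant, a maximal execution: hotel, golf — then nothing else fits. Walking it through:
  pool = (0, 2, 2)
  hotel: need (0, 2, 2) fits (0, 2, 2); releases (1, 0, 2), pool now (1, 2, 4)
  golf: need (1, 2, 1) fits (1, 2, 4); releases (0, 1, 0), pool now (1, 3, 4)
  charlie cannot run: need (2, 3, 0) vs free (1, 3, 4) (insufficient type-D units)
  foxtrot cannot run: need (2, 1, 3) vs free (1, 3, 4) (insufficient type-D units)
  echo cannot run: need (0, 1, 7) vs free (1, 3, 4) (insufficient type-B units)
Post-grant, the permanently blocked set is charlie, foxtrot and echo.


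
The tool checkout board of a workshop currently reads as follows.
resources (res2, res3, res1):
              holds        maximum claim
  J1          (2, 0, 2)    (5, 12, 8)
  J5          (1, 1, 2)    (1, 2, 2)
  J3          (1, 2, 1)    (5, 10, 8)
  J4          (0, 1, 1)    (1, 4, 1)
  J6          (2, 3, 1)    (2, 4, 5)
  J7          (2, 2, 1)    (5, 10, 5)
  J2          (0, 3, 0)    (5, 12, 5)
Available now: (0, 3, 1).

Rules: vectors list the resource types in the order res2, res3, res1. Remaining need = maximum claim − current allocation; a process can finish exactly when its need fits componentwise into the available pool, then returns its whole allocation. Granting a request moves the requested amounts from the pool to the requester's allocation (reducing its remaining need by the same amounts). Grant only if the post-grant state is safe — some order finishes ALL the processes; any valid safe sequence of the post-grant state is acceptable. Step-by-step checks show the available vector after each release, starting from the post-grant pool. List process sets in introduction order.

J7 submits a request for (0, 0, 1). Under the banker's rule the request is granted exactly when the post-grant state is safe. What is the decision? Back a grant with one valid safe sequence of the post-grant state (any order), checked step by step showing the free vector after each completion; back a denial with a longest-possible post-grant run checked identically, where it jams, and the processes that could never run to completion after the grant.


DENY — the pretend-granted state is unsafe.
Key observation: after J5, J4 the pool peaks at (1, 5, 3), and each blocked process is short somewhere: J1 on res2, res3, res1; J3 on res2, res3, res1; J6 on res1; J7 on res2, res3; J2 on res2, res3, res1.
On the post-grant state, J5, J4 is a maximal run — nothing extends it. Check, step by step:
  pool = (0, 3, 0)
  J5 needs (0, 1, 0) <= (0, 3, 0) -> finishes; pool += (1, 1, 2) = (1, 4, 2)
  J4 needs (1, 3, 0) <= (1, 4, 2) -> finishes; pool += (0, 1, 1) = (1, 5, 3)
  J1 cannot run: need (3, 12, 6) vs free (1, 5, 3) (insufficient res2, res3 and res1)
  J3 cannot run: need (4, 8, 7) vs free (1, 5, 3) (insufficient res2, res3 and res1)
  J6 cannot run: need (0, 1, 4) vs free (1, 5, 3) (insufficient res1)
  J7 cannot run: need (3, 8, 3) vs free (1, 5, 3) (insufficient res2 and res3)
  J2 cannot run: need (5, 9, 5) vs free (1, 5, 3) (insufficient res2, res3 and res1)
Had the request been granted, J1, J3, J6, J7 and J2 could never finish.


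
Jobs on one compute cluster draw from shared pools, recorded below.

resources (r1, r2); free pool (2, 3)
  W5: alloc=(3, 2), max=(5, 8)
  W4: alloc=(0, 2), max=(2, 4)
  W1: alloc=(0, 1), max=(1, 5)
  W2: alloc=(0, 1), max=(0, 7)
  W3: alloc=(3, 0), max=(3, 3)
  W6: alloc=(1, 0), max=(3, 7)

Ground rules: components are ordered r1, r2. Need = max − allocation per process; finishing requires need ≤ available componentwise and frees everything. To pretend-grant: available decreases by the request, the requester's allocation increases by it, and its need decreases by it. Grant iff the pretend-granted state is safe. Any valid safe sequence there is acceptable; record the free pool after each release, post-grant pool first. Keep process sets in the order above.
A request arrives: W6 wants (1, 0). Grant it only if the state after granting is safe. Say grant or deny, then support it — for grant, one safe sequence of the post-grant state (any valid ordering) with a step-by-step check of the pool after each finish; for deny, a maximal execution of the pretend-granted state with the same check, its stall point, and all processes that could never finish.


GRANT — the state after the grant stays safe, e.g. via W3, W4, W1, W2, W6, W5.
Key observation: after the grant the pool drops to (1, 3), which still lets W3 finish first and unwind the rest.
Verifying the post-grant state step by step:
  pool = (1, 3)
  run W3 (needs (0, 3), free (1, 3)); after release of (3, 0) the pool is (4, 3)
  run W4 (needs (2, 2), free (4, 3)); after release of (0, 2) the pool is (4, 5)
  run W1 (needs (1, 4), free (4, 5)); after release of (0, 1) the pool is (4, 6)
  run W2 (needs (0, 6), free (4, 6)); after release of (0, 1) the pool is (4, 7)
  run W6 (needs (1, 7), free (4, 7)); after release of (2, 0) the pool is (6, 7)
  run W5 (needs (2, 6), free (6, 7)); after release of (3, 2) the pool is (9, 9)


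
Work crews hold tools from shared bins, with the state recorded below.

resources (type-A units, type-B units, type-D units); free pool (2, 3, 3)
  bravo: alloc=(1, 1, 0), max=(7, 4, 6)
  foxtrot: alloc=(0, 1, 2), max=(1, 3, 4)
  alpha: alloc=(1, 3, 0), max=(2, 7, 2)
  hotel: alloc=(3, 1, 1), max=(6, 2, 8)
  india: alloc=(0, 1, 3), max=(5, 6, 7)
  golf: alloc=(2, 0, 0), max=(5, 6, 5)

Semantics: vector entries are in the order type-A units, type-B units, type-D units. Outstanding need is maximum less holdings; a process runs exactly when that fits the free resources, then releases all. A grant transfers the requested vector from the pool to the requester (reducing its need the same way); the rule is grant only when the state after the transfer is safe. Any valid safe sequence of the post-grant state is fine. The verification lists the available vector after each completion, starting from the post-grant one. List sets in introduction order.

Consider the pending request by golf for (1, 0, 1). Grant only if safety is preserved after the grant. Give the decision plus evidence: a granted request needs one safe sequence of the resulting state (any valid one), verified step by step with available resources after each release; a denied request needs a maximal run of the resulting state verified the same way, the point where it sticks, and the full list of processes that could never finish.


GRANT: granting preserves safety; a valid post-grant sequence is foxtrot, alpha, golf, india, hotel, bravo.
Key observation: even at the reduced pool (1, 3, 2), foxtrot fits immediately, so safety survives the grant.
Verifying the post-grant state step by step:
  pool = (1, 3, 2)
  run foxtrot (needs (1, 2, 2), free (1, 3, 2)); after release of (0, 1, 2) the pool is (1, 4, 4)
  run alpha (needs (1, 4, 2), free (1, 4, 4)); after release of (1, 3, 0) the pool is (2, 7, 4)
  run golf (needs (2, 6, 4), free (2, 7, 4)); after release of (3, 0, 1) the pool is (5, 7, 5)
  run india (needs (5, 5, 4), free (5, 7, 5)); after release of (0, 1, 3) the pool is (5, 8, 8)
  run hotel (needs (3, 1, 7), free (5, 8, 8)); after release of (3, 1, 1) the pool is (8, 9, 9)
  run bravo (needs (6, 3, 6), free (8, 9, 9)); after release of (1, 1, 0) the pool is (9, 10, 9)
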